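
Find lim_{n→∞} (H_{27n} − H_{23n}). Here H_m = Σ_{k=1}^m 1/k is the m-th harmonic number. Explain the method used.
lim = ln(27/23)

Euler-Maclaurin gives H_m = ln m + γ + 1/(2m) + O(1/m^2). The γ and O(1/m) terms cancel in the difference:
  H_{27n} − H_{23n} = ln(27n) − ln(23n) + O(1/n) = ln(27/23) + O(1/n).
Hence the limit is ln(27/23).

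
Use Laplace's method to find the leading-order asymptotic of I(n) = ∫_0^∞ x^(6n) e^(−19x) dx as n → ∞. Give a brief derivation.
I(n) ~ (sqrt(2π·6n) / 19) · (6n/(19e))^(6n)

Write the integrand as exp(6n ln x − 19x) and set f(x) = 6n ln x − 19x. Then f'(x) = 6n/x − 19 = 0 at x* = 6n/19, and f''(x*) = −6n/x*^2 = −19^2/(6n). Laplace's method (interior maximum) gives
  I(n) ~ e^(f(x*)) · sqrt(2π / |f''(x*)|)
        = exp(6n ln(6n/19) − 6n) · sqrt(2π · 6n / 19^2)
        = (6n/19)^(6n) e^(−6n) · sqrt(2π·6n) / 19
        = (sqrt(2π·6n) / 19) · (6n/(19e))^(6n).
This matches Γ(6n+1)/19^(6n+1) with Stirling applied to Γ.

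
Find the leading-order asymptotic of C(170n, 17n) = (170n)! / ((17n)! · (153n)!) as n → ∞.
C(170n, 17n) ~ (10000000000/387420489)^(17n) · sqrt(5/(9π·17n))

Write N = 17n. Apply Stirling to each factorial:
  (10N)! ~ sqrt(2π·10N) · (10N/e)^(10N),
  N! ~ sqrt(2π N) · (N/e)^N,
  (9N)! ~ sqrt(2π·9N) · (9N/e)^(9N).
The exponential factors combine to (10N)^(10N) / (N^N · (9N)^(9N)) = 10^(10N)/9^(9N) = (10^10/9^9)^N = (10000000000/387420489)^N.
The square-root prefactors combine to sqrt(2π·10N) / (sqrt(2π N)·sqrt(2π·9N)) = sqrt(10 / (2π·9·N)) = sqrt(5/(9π·17n)).
Substituting N = 17n: C(170n, 17n) ~ (10000000000/387420489)^(17n) · sqrt(5/(9π·17n)).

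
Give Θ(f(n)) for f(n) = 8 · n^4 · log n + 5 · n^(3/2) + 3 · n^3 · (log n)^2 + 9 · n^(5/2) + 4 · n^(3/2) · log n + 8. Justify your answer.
f(n) ∈ Θ(n^4 · log n)

Compare the terms by growth order. For large n, n^a · (log n)^b dominates n^a' · (log n)^b' iff a > a', or (a = a' and b > b'). Ranking the 6 terms shows the dominant one is 8 · n^4 · log n. Hence f(n) ∈ Θ(n^4 · log n).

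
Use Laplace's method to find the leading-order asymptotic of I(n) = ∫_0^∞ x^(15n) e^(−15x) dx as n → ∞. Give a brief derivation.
I(n) ~ (sqrt(2π·15n) / 15) · (15n/(15e))^(15n)

Write the integrand as exp(15n ln x − 15x) and set f(x) = 15n ln x − 15x. Then f'(x) = 15n/x − 15 = 0 at x* = 15n/15, and f''(x*) = −15n/x*^2 = −15^2/(15n). Laplace's method (interior maximum) gives
  I(n) ~ e^(f(x*)) · sqrt(2π / |f''(x*)|)
        = exp(15n ln(15n/15) − 15n) · sqrt(2π · 15n / 15^2)
        = (15n/15)^(15n) e^(−15n) · sqrt(2π·15n) / 15
        = (sqrt(2π·15n) / 15) · (15n/(15e))^(15n).
This matches Γ(15n+1)/15^(15n+1) with Stirling applied to Γ.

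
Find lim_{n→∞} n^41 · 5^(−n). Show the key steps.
lim = 0

Exponentials with base > 1 dominate every fixed polynomial: for any fixed c, n^c / 5^n → 0 as n → ∞ (e.g. by the ratio test, or by writing 5^n = e^(n ln 5) and noting e^(n ln 5) / n^c → ∞). Hence n^41 · 5^(−n) = n^41 / 5^n → 0.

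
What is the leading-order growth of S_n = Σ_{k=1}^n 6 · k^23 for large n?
S_n ~ n^24 / 4

By integral comparison (Euler-Maclaurin), Σ_{k=1}^n 6 · k^23 = 6 · ∫_0^n x^23 dx + O(n^23) = 6 · n^24/24 = n^24 / 4 + O(n^23). (Equivalently, Faulhaber's formula gives the same leading term.)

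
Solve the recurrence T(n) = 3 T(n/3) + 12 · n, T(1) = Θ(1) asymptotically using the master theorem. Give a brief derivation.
T(n) = Θ(n log n)

log_3 3 = 1, and f(n) = 12 · n = Θ(n^(log_3 3)). This is Case 2 of the master theorem: T(n) = Θ(f(n) · log n) = Θ(n log n).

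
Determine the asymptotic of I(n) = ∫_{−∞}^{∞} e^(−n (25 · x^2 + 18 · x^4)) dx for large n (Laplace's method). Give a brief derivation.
I(n) ~ sqrt(π/(25n))

φ(x) = 25 · x^2 + 18 · x^4 has its unique global minimum at x* = 0 (since φ'(x) = 50x + 72x^3 = 0 only at x = 0 for real x with both coefficients positive, and φ → ∞ as |x| → ∞). At x* = 0, φ(0) = 0 and φ''(0) = 50. Laplace's method then gives
  I(n) ~ sqrt(2π / (n · φ''(0))) · e^(−n φ(0)) = sqrt(2π / (50n)) = sqrt(π/(25n)).
The 18 · x^4 term contributes only at subleading order (an O(1/n) relative correction).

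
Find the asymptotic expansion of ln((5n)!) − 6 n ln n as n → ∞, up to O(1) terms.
ln((5n)!) − 6 n ln n = −n ln n + 5(ln 5 − 1) n + (1/2) ln(2π·5n) + O(1/n)

Stirling: ln((5n)!) = 5n ln(5n) − 5n + (1/2) ln(2π·5n) + O(1/n).
Expand 5n ln(5n) = 5n (ln n + ln 5) = 5n ln n + 5n ln 5.
Subtract 6n ln n: leading term is (5 − 6) n ln n = −n ln n. The next term is 5n ln 5 − 5n = 5(ln 5 − 1) n. Then the (1/2) ln(2π·5n) correction.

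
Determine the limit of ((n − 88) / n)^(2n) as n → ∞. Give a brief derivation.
lim = e^(−176)

Rewrite as (1 − 88/n)^(2n). By the standard limit (1 + x/n)^n → e^x, we have (1 − 88/n)^n → e^(−88), and raising to the 2nd power gives e^(−176).
More precisely, ln[(1 − 88/n)^(2n)] = 2n · ln(1 − 88/n) = 2n · (-88/n + O(1/n^2)) = -176 + O(1/n) → -176.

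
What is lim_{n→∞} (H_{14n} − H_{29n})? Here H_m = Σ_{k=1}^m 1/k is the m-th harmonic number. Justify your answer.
lim = ln(14/29)

Euler-Maclaurin gives H_m = ln m + γ + 1/(2m) + O(1/m^2). The γ and O(1/m) terms cancel in the difference:
  H_{14n} − H_{29n} = ln(14n) − ln(29n) + O(1/n) = ln(14/29) + O(1/n).
Hence the limit is ln(14/29).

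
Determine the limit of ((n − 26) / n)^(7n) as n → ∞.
lim = e^(−182)

Rewrite as (1 − 26/n)^(7n). By the standard limit (1 + x/n)^n → e^x, we have (1 − 26/n)^n → e^(−26), and raising to the 7th power gives e^(−182).
More precisely, ln[(1 − 26/n)^(7n)] = 7n · ln(1 − 26/n) = 7n · (-26/n + O(1/n^2)) = -182 + O(1/n) → -182.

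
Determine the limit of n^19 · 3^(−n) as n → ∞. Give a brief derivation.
lim = 0

Exponentials with base > 1 dominate every fixed polynomial: for any fixed c, n^c / 3^n → 0 as n → ∞ (e.g. by the ratio test, or by writing 3^n = e^(n ln 3) and noting e^(n ln 3) / n^c → ∞). Hence n^19 · 3^(−n) = n^19 / 3^n → 0.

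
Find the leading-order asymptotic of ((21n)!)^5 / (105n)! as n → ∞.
((21n)!)^5/(105n)! ~ ((2π·21n)^(4/2) / sqrt(5)) · 5^(−5·21n)  →  0

Write N = 21n. Stirling: N! ~ sqrt(2π N)(N/e)^N and (5N)! ~ sqrt(2π·5N)·(5N/e)^(5N).
  (N!)^5/(5N)! ~ (2π N)^(5/2) (N/e)^(5N) / [sqrt(2π·5N) (5N/e)^(5N)]
     = (2π N)^(5/2) / sqrt(2π·5N) · (N/(5N))^(5N)
     = (2π N)^((5−1)/2) / sqrt(5) · 5^(−5N).
Since 5^5 > 1, the factor 5^(−5N) decays exponentially, so the ratio → 0. Substituting N = 21n gives the stated form.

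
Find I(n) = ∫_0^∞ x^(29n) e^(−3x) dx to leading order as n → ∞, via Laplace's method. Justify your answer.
I(n) ~ (sqrt(2π·29n) / 3) · (29n/(3e))^(29n)

Write the integrand as exp(29n ln x − 3x) and set f(x) = 29n ln x − 3x. Then f'(x) = 29n/x − 3 = 0 at x* = 29n/3, and f''(x*) = −29n/x*^2 = −3^2/(29n). Laplace's method (interior maximum) gives
  I(n) ~ e^(f(x*)) · sqrt(2π / |f''(x*)|)
        = exp(29n ln(29n/3) − 29n) · sqrt(2π · 29n / 3^2)
        = (29n/3)^(29n) e^(−29n) · sqrt(2π·29n) / 3
        = (sqrt(2π·29n) / 3) · (29n/(3e))^(29n).
This matches Γ(29n+1)/3^(29n+1) with Stirling applied to Γ.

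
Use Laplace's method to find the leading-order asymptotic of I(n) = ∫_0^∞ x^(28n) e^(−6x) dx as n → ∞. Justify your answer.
I(n) ~ (sqrt(2π·28n) / 6) · (28n/(6e))^(28n)

Write the integrand as exp(28n ln x − 6x) and set f(x) = 28n ln x − 6x. Then f'(x) = 28n/x − 6 = 0 at x* = 28n/6, and f''(x*) = −28n/x*^2 = −6^2/(28n). Laplace's method (interior maximum) gives
  I(n) ~ e^(f(x*)) · sqrt(2π / |f''(x*)|)
        = exp(28n ln(28n/6) − 28n) · sqrt(2π · 28n / 6^2)
        = (28n/6)^(28n) e^(−28n) · sqrt(2π·28n) / 6
        = (sqrt(2π·28n) / 6) · (28n/(6e))^(28n).
This matches Γ(28n+1)/6^(28n+1) with Stirling applied to Γ.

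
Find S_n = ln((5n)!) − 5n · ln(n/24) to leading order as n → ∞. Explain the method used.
S_n ~ 5n · (ln 120 − 1) + O(ln n)

Stirling: ln((5n)!) = 5n ln(5n) − 5n + O(ln n).
  S_n = 5n ln(5n) − 5n − 5n ln(n/24) + O(ln n)
      = 5n ln(5n) − 5n ln n + 5n ln 24 − 5n + O(ln n)
      = 5n ln 5 + 5n ln 24 − 5n + O(ln n)
      = 5n (ln 120 − 1) + O(ln n).
Numerically ln(120) − 1 ≈ 3.7875.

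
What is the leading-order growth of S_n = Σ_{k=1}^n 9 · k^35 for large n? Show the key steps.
S_n ~ n^36 / 4

By integral comparison (Euler-Maclaurin), Σ_{k=1}^n 9 · k^35 = 9 · ∫_0^n x^35 dx + O(n^35) = 9 · n^36/36 = n^36 / 4 + O(n^35). (Equivalently, Faulhaber's formula gives the same leading term.)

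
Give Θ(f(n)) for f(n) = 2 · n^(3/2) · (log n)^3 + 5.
f(n) ∈ Θ(n^(3/2) · (log n)^3)

Compare the terms by growth order. For large n, n^a · (log n)^b dominates n^a' · (log n)^b' iff a > a', or (a = a' and b > b'). Ranking the 2 terms shows the dominant one is 2 · n^(3/2) · (log n)^3. Hence f(n) ∈ Θ(n^(3/2) · (log n)^3).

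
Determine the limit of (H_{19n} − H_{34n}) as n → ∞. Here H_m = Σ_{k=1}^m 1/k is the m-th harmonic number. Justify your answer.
lim = ln(19/34)

Euler-Maclaurin gives H_m = ln m + γ + 1/(2m) + O(1/m^2). The γ and O(1/m) terms cancel in the difference:
  H_{19n} − H_{34n} = ln(19n) − ln(34n) + O(1/n) = ln(19/34) + O(1/n).
Hence the limit is ln(19/34).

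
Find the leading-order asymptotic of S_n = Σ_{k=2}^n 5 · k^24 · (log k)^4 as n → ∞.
S_n ~ n^25 · (log n)^4 / 5

By integral comparison, S_n = ∫_1^n 5 · x^24 · (log x)^4 dx + O(n^24 · (log n)^4). For the integral, the leading term of ∫_1^n x^24 (log x)^4 dx is n^25/25 · (log n)^4 (by repeated integration by parts; each step lowers the log-exponent and produces a relatively O(1/log n) correction). Hence S_n ~ n^25 · (log n)^4 / 5.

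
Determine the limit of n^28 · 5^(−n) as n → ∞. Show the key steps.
lim = 0

Exponentials with base > 1 dominate every fixed polynomial: for any fixed c, n^c / 5^n → 0 as n → ∞ (e.g. by the ratio test, or by writing 5^n = e^(n ln 5) and noting e^(n ln 5) / n^c → ∞). Hence n^28 · 5^(−n) = n^28 / 5^n → 0.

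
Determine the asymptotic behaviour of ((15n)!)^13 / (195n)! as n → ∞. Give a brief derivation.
((15n)!)^13/(195n)! ~ ((2π·15n)^(12/2) / sqrt(13)) · 13^(−13·15n)  →  0

Write N = 15n. Stirling: N! ~ sqrt(2π N)(N/e)^N and (13N)! ~ sqrt(2π·13N)·(13N/e)^(13N).
  (N!)^13/(13N)! ~ (2π N)^(13/2) (N/e)^(13N) / [sqrt(2π·13N) (13N/e)^(13N)]
     = (2π N)^(13/2) / sqrt(2π·13N) · (N/(13N))^(13N)
     = (2π N)^((13−1)/2) / sqrt(13) · 13^(−13N).
Since 13^13 > 1, the factor 13^(−13N) decays exponentially, so the ratio → 0. Substituting N = 15n gives the stated form.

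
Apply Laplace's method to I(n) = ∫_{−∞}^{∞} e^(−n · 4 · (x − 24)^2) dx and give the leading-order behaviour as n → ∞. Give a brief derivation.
I(n) = sqrt(π/(4n))

Here φ(x) = 4 · (x − 24)^2 has its unique minimum at x* = 24 with φ(x*) = 0 and φ''(x*) = 8. Laplace's method gives
  I(n) ~ e^(−n φ(x*)) · sqrt(2π / (n · φ''(x*))) = sqrt(2π / (8n)) = sqrt(π/(4n)).
This is exact: substituting u = (x − 24)·sqrt(4n) gives I(n) = (1/sqrt(4n)) ∫_{−∞}^{∞} e^(−u^2) du = sqrt(π/(4n)).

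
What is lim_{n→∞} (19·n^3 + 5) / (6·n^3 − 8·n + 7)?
lim = 19/6

For large n the leading n^3 terms dominate both numerator and denominator. Dividing top and bottom by n^3, every other term tends to 0, leaving 19/6.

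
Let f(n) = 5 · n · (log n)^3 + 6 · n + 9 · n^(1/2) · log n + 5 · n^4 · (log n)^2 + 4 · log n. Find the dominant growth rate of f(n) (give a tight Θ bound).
f(n) ∈ Θ(n^4 · (log n)^2)

Compare the terms by growth order. For large n, n^a · (log n)^b dominates n^a' · (log n)^b' iff a > a', or (a = a' and b > b'). Ranking the 5 terms shows the dominant one is 5 · n^4 · (log n)^2. Hence f(n) ∈ Θ(n^4 · (log n)^2).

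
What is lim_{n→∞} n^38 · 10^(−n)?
lim = 0

Exponentials with base > 1 dominate every fixed polynomial: for any fixed c, n^c / 10^n → 0 as n → ∞ (e.g. by the ratio test, or by writing 10^n = e^(n ln 10) and noting e^(n ln 10) / n^c → ∞). Hence n^38 · 10^(−n) = n^38 / 10^n → 0.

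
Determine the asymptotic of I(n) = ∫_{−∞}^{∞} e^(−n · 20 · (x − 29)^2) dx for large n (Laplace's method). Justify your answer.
I(n) = sqrt(π/(20n))

Here φ(x) = 20 · (x − 29)^2 has its unique minimum at x* = 29 with φ(x*) = 0 and φ''(x*) = 40. Laplace's method gives
  I(n) ~ e^(−n φ(x*)) · sqrt(2π / (n · φ''(x*))) = sqrt(2π / (40n)) = sqrt(π/(20n)).
This is exact: substituting u = (x − 29)·sqrt(20n) gives I(n) = (1/sqrt(20n)) ∫_{−∞}^{∞} e^(−u^2) du = sqrt(π/(20n)).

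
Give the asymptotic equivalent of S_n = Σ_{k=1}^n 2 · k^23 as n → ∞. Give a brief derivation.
S_n ~ n^24 / 12

By integral comparison (Euler-Maclaurin), Σ_{k=1}^n 2 · k^23 = 2 · ∫_0^n x^23 dx + O(n^23) = 2 · n^24/24 = n^24 / 12 + O(n^23). (Equivalently, Faulhaber's formula gives the same leading term.)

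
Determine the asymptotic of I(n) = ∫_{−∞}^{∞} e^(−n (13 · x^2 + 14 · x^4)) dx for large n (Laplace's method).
I(n) ~ sqrt(π/(13n))

φ(x) = 13 · x^2 + 14 · x^4 has its unique global minimum at x* = 0 (since φ'(x) = 26x + 56x^3 = 0 only at x = 0 for real x with both coefficients positive, and φ → ∞ as |x| → ∞). At x* = 0, φ(0) = 0 and φ''(0) = 26. Laplace's method then gives
  I(n) ~ sqrt(2π / (n · φ''(0))) · e^(−n φ(0)) = sqrt(2π / (26n)) = sqrt(π/(13n)).
The 14 · x^4 term contributes only at subleading order (an O(1/n) relative correction).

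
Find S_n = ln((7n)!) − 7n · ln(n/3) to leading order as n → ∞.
S_n ~ 7n · (ln 21 − 1) + O(ln n)

Stirling: ln((7n)!) = 7n ln(7n) − 7n + O(ln n).
  S_n = 7n ln(7n) − 7n − 7n ln(n/3) + O(ln n)
      = 7n ln(7n) − 7n ln n + 7n ln 3 − 7n + O(ln n)
      = 7n ln 7 + 7n ln 3 − 7n + O(ln n)
      = 7n (ln 21 − 1) + O(ln n).
Numerically ln(21) − 1 ≈ 2.0445.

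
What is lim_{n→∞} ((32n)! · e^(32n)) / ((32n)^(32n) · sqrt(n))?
lim = sqrt(2π·32)

Stirling: (32n)! ~ sqrt(2π·32n) · (32n/e)^(32n). Hence
  (32n)! · e^(32n) / (32n)^(32n) ~ sqrt(2π·32n).
Dividing by sqrt(n): sqrt(2π·32n) / sqrt(n) = sqrt(2π·32) · n^((1−1)/2), so the limit is sqrt(2π·32).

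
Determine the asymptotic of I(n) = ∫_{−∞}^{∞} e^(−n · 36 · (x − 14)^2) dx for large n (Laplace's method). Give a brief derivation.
I(n) = sqrt(π/(36n))

Here φ(x) = 36 · (x − 14)^2 has its unique minimum at x* = 14 with φ(x*) = 0 and φ''(x*) = 72. Laplace's method gives
  I(n) ~ e^(−n φ(x*)) · sqrt(2π / (n · φ''(x*))) = sqrt(2π / (72n)) = sqrt(π/(36n)).
This is exact: substituting u = (x − 14)·sqrt(36n) gives I(n) = (1/sqrt(36n)) ∫_{−∞}^{∞} e^(−u^2) du = sqrt(π/(36n)).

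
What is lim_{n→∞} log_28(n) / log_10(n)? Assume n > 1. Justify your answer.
lim = ln(10) / ln(28) = log_28(10)

Change of base: log_28(n) = ln n / ln 28 and log_10(n) = ln n / ln 10. The ratio is (ln n / ln 28) · (ln 10 / ln n) = ln 10 / ln 28, a constant independent of n. So the limit is ln 10 / ln 28 = log_28(10).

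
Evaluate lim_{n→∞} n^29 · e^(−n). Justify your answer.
lim = 0

Exponentials with base > 1 dominate every fixed polynomial: for any fixed c, n^c / e^n → 0 as n → ∞ (e.g. by the ratio test, or since e^n grows faster than any power of n). Hence n^29 · e^(−n) = n^29 / e^n → 0.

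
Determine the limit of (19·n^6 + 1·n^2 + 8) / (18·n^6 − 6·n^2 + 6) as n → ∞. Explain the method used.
lim = 19/18

For large n the leading n^6 terms dominate both numerator and denominator. Dividing top and bottom by n^6, every other term tends to 0, leaving 19/18.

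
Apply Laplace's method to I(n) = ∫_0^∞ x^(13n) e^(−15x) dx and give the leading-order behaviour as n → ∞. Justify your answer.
I(n) ~ (sqrt(2π·13n) / 15) · (13n/(15e))^(13n)

Write the integrand as exp(13n ln x − 15x) and set f(x) = 13n ln x − 15x. Then f'(x) = 13n/x − 15 = 0 at x* = 13n/15, and f''(x*) = −13n/x*^2 = −15^2/(13n). Laplace's method (interior maximum) gives
  I(n) ~ e^(f(x*)) · sqrt(2π / |f''(x*)|)
        = exp(13n ln(13n/15) − 13n) · sqrt(2π · 13n / 15^2)
        = (13n/15)^(13n) e^(−13n) · sqrt(2π·13n) / 15
        = (sqrt(2π·13n) / 15) · (13n/(15e))^(13n).
This matches Γ(13n+1)/15^(13n+1) with Stirling applied to Γ.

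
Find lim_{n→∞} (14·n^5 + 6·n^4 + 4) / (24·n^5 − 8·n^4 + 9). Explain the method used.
lim = 14/24 = 7/12

For large n the leading n^5 terms dominate both numerator and denominator. Dividing top and bottom by n^5, every other term tends to 0, leaving 14/24 = 7/12.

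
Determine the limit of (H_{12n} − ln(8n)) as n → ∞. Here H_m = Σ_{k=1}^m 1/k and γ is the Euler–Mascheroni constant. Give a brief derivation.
lim = ln(3/2) + γ

By Euler-Maclaurin, H_m = ln m + γ + O(1/m). So
  H_{12n} − ln(8n) = ln(12n) + γ − ln(8n) + O(1/n)
                       = ln(12/8) + γ + O(1/n).
Hence the limit is ln(12/8) + γ (= ln(3/2)).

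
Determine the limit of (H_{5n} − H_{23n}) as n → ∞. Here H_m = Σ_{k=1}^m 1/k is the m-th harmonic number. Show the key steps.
lim = ln(5/23)

Euler-Maclaurin gives H_m = ln m + γ + 1/(2m) + O(1/m^2). The γ and O(1/m) terms cancel in the difference:
  H_{5n} − H_{23n} = ln(5n) − ln(23n) + O(1/n) = ln(5/23) + O(1/n).
Hence the limit is ln(5/23).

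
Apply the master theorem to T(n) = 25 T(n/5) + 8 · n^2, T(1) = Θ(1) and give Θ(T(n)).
T(n) = Θ(n^2 log n)

log_5 25 = 2, and f(n) = 8 · n^2 = Θ(n^(log_5 25)). This is Case 2 of the master theorem: T(n) = Θ(f(n) · log n) = Θ(n^2 log n).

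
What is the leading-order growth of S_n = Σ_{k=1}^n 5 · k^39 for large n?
S_n ~ n^40 / 8

By integral comparison (Euler-Maclaurin), Σ_{k=1}^n 5 · k^39 = 5 · ∫_0^n x^39 dx + O(n^39) = 5 · n^40/40 = n^40 / 8 + O(n^39). (Equivalently, Faulhaber's formula gives the same leading term.)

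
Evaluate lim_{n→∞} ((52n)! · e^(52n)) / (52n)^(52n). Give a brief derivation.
lim = ∞

Stirling: (52n)! ~ sqrt(2π·52n) · (52n/e)^(52n). Hence
  (52n)! · e^(52n) / (52n)^(52n) ~ sqrt(2π·52n) = sqrt(2π·52) · sqrt(n) → ∞.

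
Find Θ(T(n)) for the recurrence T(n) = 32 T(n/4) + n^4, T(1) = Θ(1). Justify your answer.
T(n) = Θ(n^4)

log_4 32 ≈ 2.500. f(n) = n^4 dominates n^(log_4 32) since 4 > 2.500, and the regularity condition a·f(n/b) = 32·(n/4)^4 = (32/256)·n^4 ≤ c·f(n) holds with c = 32/256 ≈ 0.125 < 1. So this is Case 3: T(n) = Θ(f(n)) = Θ(n^4).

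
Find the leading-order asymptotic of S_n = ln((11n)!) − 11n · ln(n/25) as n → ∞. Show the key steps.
S_n ~ 11n · (ln 275 − 1) + O(ln n)

Stirling: ln((11n)!) = 11n ln(11n) − 11n + O(ln n).
  S_n = 11n ln(11n) − 11n − 11n ln(n/25) + O(ln n)
      = 11n ln(11n) − 11n ln n + 11n ln 25 − 11n + O(ln n)
      = 11n ln 11 + 11n ln 25 − 11n + O(ln n)
      = 11n (ln 275 − 1) + O(ln n).
Numerically ln(275) − 1 ≈ 4.6168.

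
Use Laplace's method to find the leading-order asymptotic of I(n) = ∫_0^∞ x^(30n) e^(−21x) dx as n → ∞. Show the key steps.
I(n) ~ (sqrt(2π·30n) / 21) · (30n/(21e))^(30n)

Write the integrand as exp(30n ln x − 21x) and set f(x) = 30n ln x − 21x. Then f'(x) = 30n/x − 21 = 0 at x* = 30n/21, and f''(x*) = −30n/x*^2 = −21^2/(30n). Laplace's method (interior maximum) gives
  I(n) ~ e^(f(x*)) · sqrt(2π / |f''(x*)|)
        = exp(30n ln(30n/21) − 30n) · sqrt(2π · 30n / 21^2)
        = (30n/21)^(30n) e^(−30n) · sqrt(2π·30n) / 21
        = (sqrt(2π·30n) / 21) · (30n/(21e))^(30n).
This matches Γ(30n+1)/21^(30n+1) with Stirling applied to Γ.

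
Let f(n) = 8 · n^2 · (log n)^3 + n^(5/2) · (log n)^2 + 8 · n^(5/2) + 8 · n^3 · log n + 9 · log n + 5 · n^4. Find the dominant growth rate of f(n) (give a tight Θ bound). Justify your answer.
f(n) ∈ Θ(n^4)

Compare the terms by growth order. For large n, n^a · (log n)^b dominates n^a' · (log n)^b' iff a > a', or (a = a' and b > b'). Ranking the 6 terms shows the dominant one is 5 · n^4. Hence f(n) ∈ Θ(n^4).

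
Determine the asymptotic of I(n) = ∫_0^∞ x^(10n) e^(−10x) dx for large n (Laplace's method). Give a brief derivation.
I(n) ~ (sqrt(2π·10n) / 10) · (10n/(10e))^(10n)

Write the integrand as exp(10n ln x − 10x) and set f(x) = 10n ln x − 10x. Then f'(x) = 10n/x − 10 = 0 at x* = 10n/10, and f''(x*) = −10n/x*^2 = −10^2/(10n). Laplace's method (interior maximum) gives
  I(n) ~ e^(f(x*)) · sqrt(2π / |f''(x*)|)
        = exp(10n ln(10n/10) − 10n) · sqrt(2π · 10n / 10^2)
        = (10n/10)^(10n) e^(−10n) · sqrt(2π·10n) / 10
        = (sqrt(2π·10n) / 10) · (10n/(10e))^(10n).
This matches Γ(10n+1)/10^(10n+1) with Stirling applied to Γ.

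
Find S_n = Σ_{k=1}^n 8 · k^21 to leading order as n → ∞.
S_n ~ 4 · n^22 / 11

By integral comparison (Euler-Maclaurin), Σ_{k=1}^n 8 · k^21 = 8 · ∫_0^n x^21 dx + O(n^21) = 8 · n^22/22 = 4 · n^22 / 11 + O(n^21). (Equivalently, Faulhaber's formula gives the same leading term.)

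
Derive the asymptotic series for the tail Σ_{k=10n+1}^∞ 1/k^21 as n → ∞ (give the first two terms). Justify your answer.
Σ_{k>10n} 1/k^21 = 1/(20 · (10n)^20) − 1/(2 · (10n)^21) + O(1/(10n)^22)

Compare to the integral: ∫_{10n}^∞ x^(−21) dx = [−x^(−20)/20]_{10n}^∞ = 1/((21−1)·(10n)^20). The Euler-Maclaurin correction adds −f(10n)/2 = −1/(2·(10n)^21). Euler-Maclaurin then gives
  Σ_{k>10n} 1/k^21 = ∫_{10n}^∞ dx/x^21 − 1/(2·(10n)^21) + O(1/(10n)^22).
(Equivalently this is ζ(21) − Σ_{k≤10n} 1/k^21.)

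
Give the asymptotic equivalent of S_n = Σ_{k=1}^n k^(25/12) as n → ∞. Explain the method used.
S_n ~ (12/37) · n^(37/12)

Integral comparison: Σ_{k=1}^n k^(25/12) = ∫_0^n x^(25/12) dx + O(n^(25/12)). The integral is n^(1 + 25/12) / (1 + 25/12) = n^((25+12)/12) / ((25+12)/12) = (12/37) · n^(37/12).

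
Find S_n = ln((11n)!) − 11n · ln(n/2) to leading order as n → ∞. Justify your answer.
S_n ~ 11n · (ln 22 − 1) + O(ln n)

Stirling: ln((11n)!) = 11n ln(11n) − 11n + O(ln n).
  S_n = 11n ln(11n) − 11n − 11n ln(n/2) + O(ln n)
      = 11n ln(11n) − 11n ln n + 11n ln 2 − 11n + O(ln n)
      = 11n ln 11 + 11n ln 2 − 11n + O(ln n)
      = 11n (ln 22 − 1) + O(ln n).
Numerically ln(22) − 1 ≈ 2.0910.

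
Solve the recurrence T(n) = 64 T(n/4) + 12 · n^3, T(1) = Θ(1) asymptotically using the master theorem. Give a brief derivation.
T(n) = Θ(n^3 log n)

log_4 64 = 3, and f(n) = 12 · n^3 = Θ(n^(log_4 64)). This is Case 2 of the master theorem: T(n) = Θ(f(n) · log n) = Θ(n^3 log n).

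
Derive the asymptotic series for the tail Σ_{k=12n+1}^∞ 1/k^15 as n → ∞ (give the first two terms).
Σ_{k>12n} 1/k^15 = 1/(14 · (12n)^14) − 1/(2 · (12n)^15) + O(1/(12n)^16)

Compare to the integral: ∫_{12n}^∞ x^(−15) dx = [−x^(−14)/14]_{12n}^∞ = 1/((15−1)·(12n)^14). The Euler-Maclaurin correction adds −f(12n)/2 = −1/(2·(12n)^15). Euler-Maclaurin then gives
  Σ_{k>12n} 1/k^15 = ∫_{12n}^∞ dx/x^15 − 1/(2·(12n)^15) + O(1/(12n)^16).
(Equivalently this is ζ(15) − Σ_{k≤12n} 1/k^15.)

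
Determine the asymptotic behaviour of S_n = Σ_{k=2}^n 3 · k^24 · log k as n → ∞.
S_n ~ 3 · n^25 log n / 25 − 3 · n^25 / 625

By integral comparison, S_n = ∫_1^n 3 · x^24 · log x dx + O(n^24 · log n). For the integral, ∫ x^24 log x dx = n^25 log n / 25 − n^25/625 (integration by parts). Hence S_n ~ 3 · n^25 log n / 25 − 3 · n^25 / 625.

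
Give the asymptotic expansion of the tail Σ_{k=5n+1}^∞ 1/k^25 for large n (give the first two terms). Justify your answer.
Σ_{k>5n} 1/k^25 = 1/(24 · (5n)^24) − 1/(2 · (5n)^25) + O(1/(5n)^26)

Compare to the integral: ∫_{5n}^∞ x^(−25) dx = [−x^(−24)/24]_{5n}^∞ = 1/((25−1)·(5n)^24). The Euler-Maclaurin correction adds −f(5n)/2 = −1/(2·(5n)^25). Euler-Maclaurin then gives
  Σ_{k>5n} 1/k^25 = ∫_{5n}^∞ dx/x^25 − 1/(2·(5n)^25) + O(1/(5n)^26).
(Equivalently this is ζ(25) − Σ_{k≤5n} 1/k^25.)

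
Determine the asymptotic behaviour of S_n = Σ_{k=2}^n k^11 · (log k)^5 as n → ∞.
S_n ~ n^12 · (log n)^5 / 12

By integral comparison, S_n = ∫_1^n x^11 · (log x)^5 dx + O(n^11 · (log n)^5). For the integral, the leading term of ∫_1^n x^11 (log x)^5 dx is n^12/12 · (log n)^5 (by repeated integration by parts; each step lowers the log-exponent and produces a relatively O(1/log n) correction). Hence S_n ~ n^12 · (log n)^5 / 12.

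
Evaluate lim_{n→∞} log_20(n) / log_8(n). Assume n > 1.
lim = ln(8) / ln(20) = log_20(8)

Change of base: log_20(n) = ln n / ln 20 and log_8(n) = ln n / ln 8. The ratio is (ln n / ln 20) · (ln 8 / ln n) = ln 8 / ln 20, a constant independent of n. So the limit is ln 8 / ln 20 = log_20(8).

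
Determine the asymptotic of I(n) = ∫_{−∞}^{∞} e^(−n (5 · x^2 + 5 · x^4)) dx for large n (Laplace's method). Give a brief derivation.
I(n) ~ sqrt(π/(5n))

φ(x) = 5 · x^2 + 5 · x^4 has its unique global minimum at x* = 0 (since φ'(x) = 10x + 20x^3 = 0 only at x = 0 for real x with both coefficients positive, and φ → ∞ as |x| → ∞). At x* = 0, φ(0) = 0 and φ''(0) = 10. Laplace's method then gives
  I(n) ~ sqrt(2π / (n · φ''(0))) · e^(−n φ(0)) = sqrt(2π / (10n)) = sqrt(π/(5n)).
The 5 · x^4 term contributes only at subleading order (an O(1/n) relative correction).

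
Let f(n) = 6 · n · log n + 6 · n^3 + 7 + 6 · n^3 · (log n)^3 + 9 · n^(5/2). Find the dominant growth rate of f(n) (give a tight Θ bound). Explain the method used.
f(n) ∈ Θ(n^3 · (log n)^3)

Compare the terms by growth order. For large n, n^a · (log n)^b dominates n^a' · (log n)^b' iff a > a', or (a = a' and b > b'). Ranking the 5 terms shows the dominant one is 6 · n^3 · (log n)^3. Hence f(n) ∈ Θ(n^3 · (log n)^3).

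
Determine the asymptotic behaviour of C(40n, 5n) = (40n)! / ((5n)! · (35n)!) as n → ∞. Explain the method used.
C(40n, 5n) ~ (16777216/823543)^(5n) · sqrt(4/(7π·5n))

Write N = 5n. Apply Stirling to each factorial:
  (8N)! ~ sqrt(2π·8N) · (8N/e)^(8N),
  N! ~ sqrt(2π N) · (N/e)^N,
  (7N)! ~ sqrt(2π·7N) · (7N/e)^(7N).
The exponential factors combine to (8N)^(8N) / (N^N · (7N)^(7N)) = 8^(8N)/7^(7N) = (8^8/7^7)^N = (16777216/823543)^N.
The square-root prefactors combine to sqrt(2π·8N) / (sqrt(2π N)·sqrt(2π·7N)) = sqrt(8 / (2π·7·N)) = sqrt(4/(7π·5n)).
Substituting N = 5n: C(40n, 5n) ~ (16777216/823543)^(5n) · sqrt(4/(7π·5n)).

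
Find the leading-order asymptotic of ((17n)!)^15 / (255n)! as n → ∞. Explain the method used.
((17n)!)^15/(255n)! ~ ((2π·17n)^(14/2) / sqrt(15)) · 15^(−15·17n)  →  0

Write N = 17n. Stirling: N! ~ sqrt(2π N)(N/e)^N and (15N)! ~ sqrt(2π·15N)·(15N/e)^(15N).
  (N!)^15/(15N)! ~ (2π N)^(15/2) (N/e)^(15N) / [sqrt(2π·15N) (15N/e)^(15N)]
     = (2π N)^(15/2) / sqrt(2π·15N) · (N/(15N))^(15N)
     = (2π N)^((15−1)/2) / sqrt(15) · 15^(−15N).
Since 15^15 > 1, the factor 15^(−15N) decays exponentially, so the ratio → 0. Substituting N = 17n gives the stated form.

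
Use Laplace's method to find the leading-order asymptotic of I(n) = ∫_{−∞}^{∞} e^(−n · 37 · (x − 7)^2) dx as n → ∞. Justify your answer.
I(n) = sqrt(π/(37n))

Here φ(x) = 37 · (x − 7)^2 has its unique minimum at x* = 7 with φ(x*) = 0 and φ''(x*) = 74. Laplace's method gives
  I(n) ~ e^(−n φ(x*)) · sqrt(2π / (n · φ''(x*))) = sqrt(2π / (74n)) = sqrt(π/(37n)).
This is exact: substituting u = (x − 7)·sqrt(37n) gives I(n) = (1/sqrt(37n)) ∫_{−∞}^{∞} e^(−u^2) du = sqrt(π/(37n)).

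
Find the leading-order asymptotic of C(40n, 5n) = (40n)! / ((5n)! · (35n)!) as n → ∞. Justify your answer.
C(40n, 5n) ~ (16777216/823543)^(5n) · sqrt(4/(7π·5n))

Write N = 5n. Apply Stirling to each factorial:
  (8N)! ~ sqrt(2π·8N) · (8N/e)^(8N),
  N! ~ sqrt(2π N) · (N/e)^N,
  (7N)! ~ sqrt(2π·7N) · (7N/e)^(7N).
The exponential factors combine to (8N)^(8N) / (N^N · (7N)^(7N)) = 8^(8N)/7^(7N) = (8^8/7^7)^N = (16777216/823543)^N.
The square-root prefactors combine to sqrt(2π·8N) / (sqrt(2π N)·sqrt(2π·7N)) = sqrt(8 / (2π·7·N)) = sqrt(4/(7π·5n)).
Substituting N = 5n: C(40n, 5n) ~ (16777216/823543)^(5n) · sqrt(4/(7π·5n)).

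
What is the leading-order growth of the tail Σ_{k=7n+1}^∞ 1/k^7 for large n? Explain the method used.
Σ_{k>7n} 1/k^7 ~ 1/(6 · (7n)^6)

Compare to the integral: ∫_{7n}^∞ x^(−7) dx = [−x^(−6)/6]_{7n}^∞ = 1/((7−1)·(7n)^6). Euler-Maclaurin then gives
  Σ_{k>7n} 1/k^7 = ∫_{7n}^∞ dx/x^7 − 1/(2·(7n)^7) + O(1/(7n)^8).
(Equivalently this is ζ(7) − Σ_{k≤7n} 1/k^7.)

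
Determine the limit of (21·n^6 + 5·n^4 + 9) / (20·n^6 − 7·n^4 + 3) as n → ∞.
lim = 21/20

For large n the leading n^6 terms dominate both numerator and denominator. Dividing top and bottom by n^6, every other term tends to 0, leaving 21/20.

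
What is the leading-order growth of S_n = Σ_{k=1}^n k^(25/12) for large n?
S_n ~ (12/37) · n^(37/12)

Integral comparison: Σ_{k=1}^n k^(25/12) = ∫_0^n x^(25/12) dx + O(n^(25/12)). The integral is n^(1 + 25/12) / (1 + 25/12) = n^((25+12)/12) / ((25+12)/12) = (12/37) · n^(37/12).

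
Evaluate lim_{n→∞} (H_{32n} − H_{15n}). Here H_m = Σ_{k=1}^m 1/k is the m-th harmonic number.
lim = ln(32/15)

Euler-Maclaurin gives H_m = ln m + γ + 1/(2m) + O(1/m^2). The γ and O(1/m) terms cancel in the difference:
  H_{32n} − H_{15n} = ln(32n) − ln(15n) + O(1/n) = ln(32/15) + O(1/n).
Hence the limit is ln(32/15).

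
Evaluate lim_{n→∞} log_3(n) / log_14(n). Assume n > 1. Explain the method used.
lim = ln(14) / ln(3) = log_3(14)

Change of base: log_3(n) = ln n / ln 3 and log_14(n) = ln n / ln 14. The ratio is (ln n / ln 3) · (ln 14 / ln n) = ln 14 / ln 3, a constant independent of n. So the limit is ln 14 / ln 3 = log_3(14).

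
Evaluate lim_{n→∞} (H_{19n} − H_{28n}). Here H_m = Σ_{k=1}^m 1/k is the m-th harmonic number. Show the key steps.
lim = ln(19/28)

Euler-Maclaurin gives H_m = ln m + γ + 1/(2m) + O(1/m^2). The γ and O(1/m) terms cancel in the difference:
  H_{19n} − H_{28n} = ln(19n) − ln(28n) + O(1/n) = ln(19/28) + O(1/n).
Hence the limit is ln(19/28).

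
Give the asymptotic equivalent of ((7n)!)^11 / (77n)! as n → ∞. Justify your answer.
((7n)!)^11/(77n)! ~ ((2π·7n)^(10/2) / sqrt(11)) · 11^(−11·7n)  →  0

Write N = 7n. Stirling: N! ~ sqrt(2π N)(N/e)^N and (11N)! ~ sqrt(2π·11N)·(11N/e)^(11N).
  (N!)^11/(11N)! ~ (2π N)^(11/2) (N/e)^(11N) / [sqrt(2π·11N) (11N/e)^(11N)]
     = (2π N)^(11/2) / sqrt(2π·11N) · (N/(11N))^(11N)
     = (2π N)^((11−1)/2) / sqrt(11) · 11^(−11N).
Since 11^11 > 1, the factor 11^(−11N) decays exponentially, so the ratio → 0. Substituting N = 7n gives the stated form.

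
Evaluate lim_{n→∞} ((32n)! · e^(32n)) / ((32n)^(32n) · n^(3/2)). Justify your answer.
lim = 0

Stirling: (32n)! ~ sqrt(2π·32n) · (32n/e)^(32n). Hence
  (32n)! · e^(32n) / (32n)^(32n) ~ sqrt(2π·32n).
Dividing by n^(3/2): sqrt(2π·32n) / n^(3/2) = sqrt(2π·32) · n^((1−3)/2), so the expression behaves like sqrt(2π·32) · n^((1−3)/2) → 0.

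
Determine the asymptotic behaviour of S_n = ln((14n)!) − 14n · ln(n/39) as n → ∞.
S_n ~ 14n · (ln 546 − 1) + O(ln n)

Stirling: ln((14n)!) = 14n ln(14n) − 14n + O(ln n).
  S_n = 14n ln(14n) − 14n − 14n ln(n/39) + O(ln n)
      = 14n ln(14n) − 14n ln n + 14n ln 39 − 14n + O(ln n)
      = 14n ln 14 + 14n ln 39 − 14n + O(ln n)
      = 14n (ln 546 − 1) + O(ln n).
Numerically ln(546) − 1 ≈ 5.3026.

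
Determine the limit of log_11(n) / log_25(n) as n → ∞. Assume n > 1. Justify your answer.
lim = ln(25) / ln(11) = log_11(25)

Change of base: log_11(n) = ln n / ln 11 and log_25(n) = ln n / ln 25. The ratio is (ln n / ln 11) · (ln 25 / ln n) = ln 25 / ln 11, a constant independent of n. So the limit is ln 25 / ln 11 = log_11(25).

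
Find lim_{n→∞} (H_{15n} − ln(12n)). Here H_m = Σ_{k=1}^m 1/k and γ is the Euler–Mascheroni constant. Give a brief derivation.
lim = ln(5/4) + γ

By Euler-Maclaurin, H_m = ln m + γ + O(1/m). So
  H_{15n} − ln(12n) = ln(15n) + γ − ln(12n) + O(1/n)
                       = ln(15/12) + γ + O(1/n).
Hence the limit is ln(15/12) + γ (= ln(5/4)).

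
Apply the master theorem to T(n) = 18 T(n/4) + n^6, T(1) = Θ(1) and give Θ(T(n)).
T(n) = Θ(n^6)

log_4 18 ≈ 2.085. f(n) = n^6 dominates n^(log_4 18) since 6 > 2.085, and the regularity condition a·f(n/b) = 18·(n/4)^6 = (18/4096)·n^6 ≤ c·f(n) holds with c = 18/4096 ≈ 0.00439 < 1. So this is Case 3: T(n) = Θ(f(n)) = Θ(n^6).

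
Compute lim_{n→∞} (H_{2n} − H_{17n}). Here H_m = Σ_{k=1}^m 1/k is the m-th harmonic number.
lim = ln(2/17)

Euler-Maclaurin gives H_m = ln m + γ + 1/(2m) + O(1/m^2). The γ and O(1/m) terms cancel in the difference:
  H_{2n} − H_{17n} = ln(2n) − ln(17n) + O(1/n) = ln(2/17) + O(1/n).
Hence the limit is ln(2/17).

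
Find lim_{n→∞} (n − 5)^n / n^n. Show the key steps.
lim = e^(−5)

Rewrite as (1 − 5/n)^(n). By the standard limit (1 + x/n)^n → e^x, we have (1 − 5/n)^n → e^(−5), and raising to the 1st power gives e^(−5).
More precisely, ln[(1 − 5/n)^(n)] = n · ln(1 − 5/n) = n · (-5/n + O(1/n^2)) = -5 + O(1/n) → -5.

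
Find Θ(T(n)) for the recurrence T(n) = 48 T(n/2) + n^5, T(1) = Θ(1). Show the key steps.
T(n) = Θ(n^(log_2 48))

Master theorem: compare f(n) = n^5 to n^(log_2 48) where log_2 48 ≈ 5.585. Since 5 < log_2 48, we have f(n) = O(n^(log_2 48 − ε)) for some ε > 0 — Case 1. Hence T(n) = Θ(n^(log_2 48)).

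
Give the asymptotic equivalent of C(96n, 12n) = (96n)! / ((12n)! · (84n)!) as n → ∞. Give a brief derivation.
C(96n, 12n) ~ (16777216/823543)^(12n) · sqrt(4/(7π·12n))

Write N = 12n. Apply Stirling to each factorial:
  (8N)! ~ sqrt(2π·8N) · (8N/e)^(8N),
  N! ~ sqrt(2π N) · (N/e)^N,
  (7N)! ~ sqrt(2π·7N) · (7N/e)^(7N).
The exponential factors combine to (8N)^(8N) / (N^N · (7N)^(7N)) = 8^(8N)/7^(7N) = (8^8/7^7)^N = (16777216/823543)^N.
The square-root prefactors combine to sqrt(2π·8N) / (sqrt(2π N)·sqrt(2π·7N)) = sqrt(8 / (2π·7·N)) = sqrt(4/(7π·12n)).
Substituting N = 12n: C(96n, 12n) ~ (16777216/823543)^(12n) · sqrt(4/(7π·12n)).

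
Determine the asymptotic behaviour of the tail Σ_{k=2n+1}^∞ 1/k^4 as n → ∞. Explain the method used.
Σ_{k>2n} 1/k^4 ~ 1/(3 · (2n)^3)

Compare to the integral: ∫_{2n}^∞ x^(−4) dx = [−x^(−3)/3]_{2n}^∞ = 1/((4−1)·(2n)^3). Euler-Maclaurin then gives
  Σ_{k>2n} 1/k^4 = ∫_{2n}^∞ dx/x^4 − 1/(2·(2n)^4) + O(1/(2n)^5).
(Equivalently this is ζ(4) − Σ_{k≤2n} 1/k^4.)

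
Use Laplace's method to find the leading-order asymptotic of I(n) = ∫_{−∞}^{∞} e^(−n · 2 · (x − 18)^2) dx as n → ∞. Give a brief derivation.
I(n) = sqrt(π/(2n))

Here φ(x) = 2 · (x − 18)^2 has its unique minimum at x* = 18 with φ(x*) = 0 and φ''(x*) = 4. Laplace's method gives
  I(n) ~ e^(−n φ(x*)) · sqrt(2π / (n · φ''(x*))) = sqrt(2π / (4n)) = sqrt(π/(2n)).
This is exact: substituting u = (x − 18)·sqrt(2n) gives I(n) = (1/sqrt(2n)) ∫_{−∞}^{∞} e^(−u^2) du = sqrt(π/(2n)).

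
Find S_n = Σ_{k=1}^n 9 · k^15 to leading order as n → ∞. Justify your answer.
S_n ~ 9 · n^16 / 16

By integral comparison (Euler-Maclaurin), Σ_{k=1}^n 9 · k^15 = 9 · ∫_0^n x^15 dx + O(n^15) = 9 · n^16/16 + O(n^15). (Equivalently, Faulhaber's formula gives the same leading term.)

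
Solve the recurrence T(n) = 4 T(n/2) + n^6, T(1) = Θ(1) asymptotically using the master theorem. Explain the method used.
T(n) = Θ(n^6)

log_2 4 ≈ 2.000. f(n) = n^6 dominates n^(log_2 4) since 6 > 2.000, and the regularity condition a·f(n/b) = 4·(n/2)^6 = (4/64)·n^6 ≤ c·f(n) holds with c = 4/64 ≈ 0.0625 < 1. So this is Case 3: T(n) = Θ(f(n)) = Θ(n^6).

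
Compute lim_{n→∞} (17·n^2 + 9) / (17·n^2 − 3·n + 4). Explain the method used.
lim = 17/17 = 1

For large n the leading n^2 terms dominate both numerator and denominator. Dividing top and bottom by n^2, every other term tends to 0, leaving 17/17 = 1.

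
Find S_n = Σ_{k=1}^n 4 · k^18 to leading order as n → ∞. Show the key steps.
S_n ~ 4 · n^19 / 19

By integral comparison (Euler-Maclaurin), Σ_{k=1}^n 4 · k^18 = 4 · ∫_0^n x^18 dx + O(n^18) = 4 · n^19/19 + O(n^18). (Equivalently, Faulhaber's formula gives the same leading term.)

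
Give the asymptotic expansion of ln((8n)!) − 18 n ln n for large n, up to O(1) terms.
ln((8n)!) − 18 n ln n = −10 n ln n + 8(ln 8 − 1) n + (1/2) ln(2π·8n) + O(1/n)

Stirling: ln((8n)!) = 8n ln(8n) − 8n + (1/2) ln(2π·8n) + O(1/n).
Expand 8n ln(8n) = 8n (ln n + ln 8) = 8n ln n + 8n ln 8.
Subtract 18n ln n: leading term is (8 − 18) n ln n = −10 n ln n. The next term is 8n ln 8 − 8n = 8(ln 8 − 1) n. Then the (1/2) ln(2π·8n) correction.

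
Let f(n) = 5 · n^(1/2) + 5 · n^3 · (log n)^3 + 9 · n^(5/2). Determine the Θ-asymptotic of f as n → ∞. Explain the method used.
f(n) ∈ Θ(n^3 · (log n)^3)

Compare the terms by growth order. For large n, n^a · (log n)^b dominates n^a' · (log n)^b' iff a > a', or (a = a' and b > b'). Ranking the 3 terms shows the dominant one is 5 · n^3 · (log n)^3. Hence f(n) ∈ Θ(n^3 · (log n)^3).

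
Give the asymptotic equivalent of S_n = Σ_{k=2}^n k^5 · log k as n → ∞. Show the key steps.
S_n ~ n^6 log n / 6 − n^6 / 36

By integral comparison, S_n = ∫_1^n x^5 · log x dx + O(n^5 · log n). For the integral, ∫ x^5 log x dx = n^6 log n / 6 − n^6/36 (integration by parts). Hence S_n ~ n^6 log n / 6 − n^6 / 36.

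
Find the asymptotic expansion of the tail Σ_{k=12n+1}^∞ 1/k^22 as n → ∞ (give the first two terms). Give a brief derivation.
Σ_{k>12n} 1/k^22 = 1/(21 · (12n)^21) − 1/(2 · (12n)^22) + O(1/(12n)^23)

Compare to the integral: ∫_{12n}^∞ x^(−22) dx = [−x^(−21)/21]_{12n}^∞ = 1/((22−1)·(12n)^21). The Euler-Maclaurin correction adds −f(12n)/2 = −1/(2·(12n)^22). Euler-Maclaurin then gives
  Σ_{k>12n} 1/k^22 = ∫_{12n}^∞ dx/x^22 − 1/(2·(12n)^22) + O(1/(12n)^23).
(Equivalently this is ζ(22) − Σ_{k≤12n} 1/k^22.)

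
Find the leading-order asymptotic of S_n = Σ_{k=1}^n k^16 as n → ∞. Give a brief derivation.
S_n ~ n^17 / 17

By integral comparison (Euler-Maclaurin), Σ_{k=1}^n k^16 = ∫_0^n x^16 dx + O(n^16) = n^17/17 + O(n^16). (Equivalently, Faulhaber's formula gives the same leading term.)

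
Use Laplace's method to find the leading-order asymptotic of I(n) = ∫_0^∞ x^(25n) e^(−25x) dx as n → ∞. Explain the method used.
I(n) ~ (sqrt(2π·25n) / 25) · (25n/(25e))^(25n)

Write the integrand as exp(25n ln x − 25x) and set f(x) = 25n ln x − 25x. Then f'(x) = 25n/x − 25 = 0 at x* = 25n/25, and f''(x*) = −25n/x*^2 = −25^2/(25n). Laplace's method (interior maximum) gives
  I(n) ~ e^(f(x*)) · sqrt(2π / |f''(x*)|)
        = exp(25n ln(25n/25) − 25n) · sqrt(2π · 25n / 25^2)
        = (25n/25)^(25n) e^(−25n) · sqrt(2π·25n) / 25
        = (sqrt(2π·25n) / 25) · (25n/(25e))^(25n).
This matches Γ(25n+1)/25^(25n+1) with Stirling applied to Γ.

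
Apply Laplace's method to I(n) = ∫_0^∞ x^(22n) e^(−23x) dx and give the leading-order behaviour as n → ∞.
I(n) ~ (sqrt(2π·22n) / 23) · (22n/(23e))^(22n)

Write the integrand as exp(22n ln x − 23x) and set f(x) = 22n ln x − 23x. Then f'(x) = 22n/x − 23 = 0 at x* = 22n/23, and f''(x*) = −22n/x*^2 = −23^2/(22n). Laplace's method (interior maximum) gives
  I(n) ~ e^(f(x*)) · sqrt(2π / |f''(x*)|)
        = exp(22n ln(22n/23) − 22n) · sqrt(2π · 22n / 23^2)
        = (22n/23)^(22n) e^(−22n) · sqrt(2π·22n) / 23
        = (sqrt(2π·22n) / 23) · (22n/(23e))^(22n).
This matches Γ(22n+1)/23^(22n+1) with Stirling applied to Γ.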